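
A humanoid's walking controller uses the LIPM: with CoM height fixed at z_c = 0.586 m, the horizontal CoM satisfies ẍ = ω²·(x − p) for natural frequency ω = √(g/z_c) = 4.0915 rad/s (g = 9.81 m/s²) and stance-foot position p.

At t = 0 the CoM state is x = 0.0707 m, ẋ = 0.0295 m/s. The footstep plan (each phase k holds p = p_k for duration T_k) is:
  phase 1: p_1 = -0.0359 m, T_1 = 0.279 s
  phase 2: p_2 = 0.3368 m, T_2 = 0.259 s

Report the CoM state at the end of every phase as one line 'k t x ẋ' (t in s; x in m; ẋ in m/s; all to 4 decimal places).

phase 1: p=-0.0359, T=0.279, ωT=1.141529, cosh=1.725441, sinh=1.406110; start (x,ẋ)=(0.070700, 0.029500) → end (x,ẋ)=(0.158170, 0.664181)
phase 2: p=0.3368, T=0.259, ωT=1.059699, cosh=1.616031, sinh=1.269470; start (x,ẋ)=(0.158170, 0.664181) → end (x,ẋ)=(0.254204, 0.145527)

1 0.2790 0.1582 0.6642
2 0.5380 0.2542 0.1455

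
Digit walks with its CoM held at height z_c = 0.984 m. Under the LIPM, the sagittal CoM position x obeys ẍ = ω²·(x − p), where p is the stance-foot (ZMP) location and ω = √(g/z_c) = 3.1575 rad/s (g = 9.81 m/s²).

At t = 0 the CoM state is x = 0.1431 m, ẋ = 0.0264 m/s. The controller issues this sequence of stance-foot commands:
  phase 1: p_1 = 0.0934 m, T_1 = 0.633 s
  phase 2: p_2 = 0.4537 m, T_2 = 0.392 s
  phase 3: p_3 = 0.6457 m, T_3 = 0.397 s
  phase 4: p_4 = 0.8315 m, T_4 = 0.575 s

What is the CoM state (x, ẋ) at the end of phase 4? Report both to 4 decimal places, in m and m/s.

x = 0.7014, ẋ = -0.2721

phase 1: p=0.0934, T=0.633, ωT=1.998698, cosh=3.757475, sinh=3.621963; start (x,ẋ)=(0.143100, 0.026400) → end (x,ẋ)=(0.310430, 0.667584)
phase 2: p=0.4537, T=0.392, ωT=1.237740, cosh=1.868926, sinh=1.578887; start (x,ẋ)=(0.310430, 0.667584) → end (x,ẋ)=(0.519760, 0.533415)
phase 3: p=0.6457, T=0.397, ωT=1.253528, cosh=1.894086, sinh=1.608590; start (x,ẋ)=(0.519760, 0.533415) → end (x,ẋ)=(0.678907, 0.370668)
phase 4: p=0.8315, T=0.575, ωT=1.815562, cosh=3.153639, sinh=2.990893; start (x,ẋ)=(0.678907, 0.370668) → end (x,ẋ)=(0.701386, -0.272097)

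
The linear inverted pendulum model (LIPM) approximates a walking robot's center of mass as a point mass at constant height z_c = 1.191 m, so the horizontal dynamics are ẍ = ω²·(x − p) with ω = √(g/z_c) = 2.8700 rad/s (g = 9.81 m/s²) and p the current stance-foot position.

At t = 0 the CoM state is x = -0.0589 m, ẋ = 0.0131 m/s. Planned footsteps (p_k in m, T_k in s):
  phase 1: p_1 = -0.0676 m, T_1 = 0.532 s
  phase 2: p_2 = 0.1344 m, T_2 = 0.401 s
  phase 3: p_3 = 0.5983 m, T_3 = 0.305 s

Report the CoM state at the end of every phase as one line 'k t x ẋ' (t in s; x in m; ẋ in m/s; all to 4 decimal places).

phase 1: p=-0.0676, T=0.532, ωT=1.526840, cosh=2.410414, sinh=2.193193; start (x,ẋ)=(-0.058900, 0.013100) → end (x,ẋ)=(-0.036619, 0.086338)
phase 2: p=0.1344, T=0.401, ωT=1.150870, cosh=1.738652, sinh=1.422290; start (x,ẋ)=(-0.036619, 0.086338) → end (x,ẋ)=(-0.120155, -0.547981)
phase 3: p=0.5983, T=0.305, ωT=0.875350, cosh=1.408216, sinh=0.991499; start (x,ẋ)=(-0.120155, -0.547981) → end (x,ẋ)=(-0.602751, -2.816114)

1 0.5320 -0.0366 0.0863
2 0.9330 -0.1202 -0.5480
3 1.2380 -0.6028 -2.8161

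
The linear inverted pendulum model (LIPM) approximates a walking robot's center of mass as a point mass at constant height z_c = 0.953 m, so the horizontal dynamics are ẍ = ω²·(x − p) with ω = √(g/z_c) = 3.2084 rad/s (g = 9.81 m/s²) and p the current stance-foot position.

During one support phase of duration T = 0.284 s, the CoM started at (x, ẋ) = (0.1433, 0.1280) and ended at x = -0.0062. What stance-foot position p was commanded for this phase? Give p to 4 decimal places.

p = 0.5731

ωT = 3.2084·0.284 = 0.911186; cosh(ωT) = 1.444658, sinh(ωT) = 1.042611
x(T) = p + (x₀−p)·cosh(ωT) + (ẋ₀/ω)·sinh(ωT) ⇒ p·(1 − cosh) = x(T) − x₀·cosh − (ẋ₀/ω)·sinh
numerator   = -0.0062 − (0.1433)·1.444658 − (0.1280/3.2084)·1.042611 = -0.254815
denominator = 1 − 1.444658 = -0.444658
p = -0.254815 / -0.444658 = 0.5731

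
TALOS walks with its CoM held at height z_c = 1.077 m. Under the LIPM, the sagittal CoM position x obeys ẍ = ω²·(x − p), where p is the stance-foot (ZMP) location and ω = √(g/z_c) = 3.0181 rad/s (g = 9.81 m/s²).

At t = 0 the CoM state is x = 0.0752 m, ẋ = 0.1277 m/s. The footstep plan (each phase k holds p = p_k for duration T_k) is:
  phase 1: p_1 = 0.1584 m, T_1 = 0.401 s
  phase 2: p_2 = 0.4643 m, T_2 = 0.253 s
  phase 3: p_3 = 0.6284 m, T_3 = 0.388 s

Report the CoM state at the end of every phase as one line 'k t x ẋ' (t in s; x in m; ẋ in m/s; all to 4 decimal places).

1 0.4010 0.0711 -0.1505
2 0.6540 -0.0911 -1.1933
3 1.0420 -1.2197 -5.2746

phase 1: p=0.1584, T=0.401, ωT=1.210258, cosh=1.826235, sinh=1.528115; start (x,ẋ)=(0.075200, 0.127700) → end (x,ẋ)=(0.071114, -0.150508)
phase 2: p=0.4643, T=0.253, ωT=0.763579, cosh=1.305969, sinh=0.839974; start (x,ẋ)=(0.071114, -0.150508) → end (x,ẋ)=(-0.091077, -1.193336)
phase 3: p=0.6284, T=0.388, ωT=1.171023, cosh=1.767670, sinh=1.457620; start (x,ẋ)=(-0.091077, -1.193336) → end (x,ẋ)=(-1.219731, -5.274579)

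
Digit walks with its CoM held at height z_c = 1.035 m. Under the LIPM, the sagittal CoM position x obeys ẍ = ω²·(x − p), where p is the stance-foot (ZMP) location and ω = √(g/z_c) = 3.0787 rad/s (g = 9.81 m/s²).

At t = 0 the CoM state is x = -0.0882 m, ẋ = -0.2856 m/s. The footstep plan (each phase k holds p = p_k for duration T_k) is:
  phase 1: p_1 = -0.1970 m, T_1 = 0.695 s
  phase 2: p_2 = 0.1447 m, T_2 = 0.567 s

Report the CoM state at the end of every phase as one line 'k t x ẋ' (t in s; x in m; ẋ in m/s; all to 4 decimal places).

1 0.6950 -0.1170 0.1732
2 1.2620 -0.4717 -1.7267

phase 1: p=-0.1970, T=0.695, ωT=2.139696, cosh=4.307274, sinh=4.189584; start (x,ẋ)=(-0.088200, -0.285600) → end (x,ẋ)=(-0.117021, 0.173196)
phase 2: p=0.1447, T=0.567, ωT=1.745623, cosh=2.952003, sinh=2.777467; start (x,ẋ)=(-0.117021, 0.173196) → end (x,ẋ)=(-0.471652, -1.726699)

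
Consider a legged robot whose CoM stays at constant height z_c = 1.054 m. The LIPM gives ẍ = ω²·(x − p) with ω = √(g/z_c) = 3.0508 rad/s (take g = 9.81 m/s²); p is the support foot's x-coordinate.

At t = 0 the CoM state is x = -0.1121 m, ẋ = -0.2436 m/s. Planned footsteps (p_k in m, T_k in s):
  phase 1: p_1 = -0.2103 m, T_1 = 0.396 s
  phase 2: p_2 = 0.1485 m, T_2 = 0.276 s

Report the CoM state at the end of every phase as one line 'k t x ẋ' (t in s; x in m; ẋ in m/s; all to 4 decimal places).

phase 1: p=-0.2103, T=0.396, ωT=1.208117, cosh=1.822967, sinh=1.524208; start (x,ẋ)=(-0.112100, -0.243600) → end (x,ẋ)=(-0.152989, 0.012560)
phase 2: p=0.1485, T=0.276, ωT=0.842021, cosh=1.375946, sinh=0.945107; start (x,ẋ)=(-0.152989, 0.012560) → end (x,ẋ)=(-0.262442, -0.852012)

1 0.3960 -0.1530 0.0126
2 0.6720 -0.2624 -0.8520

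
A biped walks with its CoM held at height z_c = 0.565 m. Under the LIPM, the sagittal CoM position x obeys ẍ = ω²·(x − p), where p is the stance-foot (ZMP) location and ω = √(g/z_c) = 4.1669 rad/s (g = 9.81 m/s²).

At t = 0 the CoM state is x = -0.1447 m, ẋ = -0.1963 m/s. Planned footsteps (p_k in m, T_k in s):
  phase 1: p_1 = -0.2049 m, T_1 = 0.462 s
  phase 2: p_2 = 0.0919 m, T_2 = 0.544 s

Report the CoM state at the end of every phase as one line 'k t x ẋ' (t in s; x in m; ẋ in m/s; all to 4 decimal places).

phase 1: p=-0.2049, T=0.462, ωT=1.925108, cosh=3.500874, sinh=3.355014; start (x,ẋ)=(-0.144700, -0.196300) → end (x,ẋ)=(-0.152200, 0.154375)
phase 2: p=0.0919, T=0.544, ωT=2.266794, cosh=4.876029, sinh=4.772385; start (x,ẋ)=(-0.152200, 0.154375) → end (x,ẋ)=(-0.921532, -4.101448)

1 0.4620 -0.1522 0.1544
2 1.0060 -0.9215 -4.1014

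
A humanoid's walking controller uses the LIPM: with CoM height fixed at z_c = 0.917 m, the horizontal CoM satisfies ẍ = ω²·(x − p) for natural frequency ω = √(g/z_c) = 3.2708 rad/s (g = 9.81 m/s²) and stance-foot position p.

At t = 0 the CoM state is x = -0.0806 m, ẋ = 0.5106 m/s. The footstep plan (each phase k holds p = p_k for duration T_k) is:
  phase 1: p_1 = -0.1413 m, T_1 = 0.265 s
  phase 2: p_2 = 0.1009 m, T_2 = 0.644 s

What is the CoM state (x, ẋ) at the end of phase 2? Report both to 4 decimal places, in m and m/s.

phase 1: p=-0.1413, T=0.265, ωT=0.866762, cosh=1.399752, sinh=0.979442; start (x,ẋ)=(-0.080600, 0.510600) → end (x,ẋ)=(0.096564, 0.909170)
phase 2: p=0.1009, T=0.644, ωT=2.106395, cosh=4.170119, sinh=4.048443; start (x,ẋ)=(0.096564, 0.909170) → end (x,ẋ)=(1.208147, 3.733934)

x = 1.2081, ẋ = 3.7339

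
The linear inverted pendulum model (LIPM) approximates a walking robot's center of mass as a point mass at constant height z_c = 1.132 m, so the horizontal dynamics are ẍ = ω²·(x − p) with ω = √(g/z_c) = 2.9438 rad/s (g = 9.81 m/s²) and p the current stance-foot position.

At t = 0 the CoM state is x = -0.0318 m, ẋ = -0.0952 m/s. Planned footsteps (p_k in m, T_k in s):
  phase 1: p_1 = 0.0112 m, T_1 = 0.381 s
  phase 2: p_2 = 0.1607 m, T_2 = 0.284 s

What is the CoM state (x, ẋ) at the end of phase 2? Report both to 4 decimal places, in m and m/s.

x = -0.3117, ẋ = -1.1955

phase 1: p=0.0112, T=0.381, ωT=1.121588, cosh=1.697743, sinh=1.371981; start (x,ẋ)=(-0.031800, -0.095200) → end (x,ẋ)=(-0.106172, -0.335295)
phase 2: p=0.1607, T=0.284, ωT=0.836039, cosh=1.370317, sinh=0.936893; start (x,ẋ)=(-0.106172, -0.335295) → end (x,ẋ)=(-0.311710, -1.195500)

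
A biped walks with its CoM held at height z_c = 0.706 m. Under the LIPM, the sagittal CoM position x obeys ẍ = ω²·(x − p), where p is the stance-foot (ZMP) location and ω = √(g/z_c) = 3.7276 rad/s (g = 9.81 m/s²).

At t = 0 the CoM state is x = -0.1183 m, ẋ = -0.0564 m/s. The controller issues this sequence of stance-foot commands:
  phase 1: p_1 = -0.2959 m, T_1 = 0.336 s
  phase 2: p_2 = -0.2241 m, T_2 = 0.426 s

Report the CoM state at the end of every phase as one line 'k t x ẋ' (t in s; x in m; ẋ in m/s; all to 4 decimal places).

phase 1: p=-0.2959, T=0.336, ωT=1.252474, cosh=1.892392, sinh=1.606595; start (x,ẋ)=(-0.118300, -0.056400) → end (x,ẋ)=(0.015880, 0.956870)
phase 2: p=-0.2241, T=0.426, ωT=1.587958, cosh=2.549043, sinh=2.344701; start (x,ẋ)=(0.015880, 0.956870) → end (x,ẋ)=(0.989502, 4.536558)

1 0.3360 0.0159 0.9569
2 0.7620 0.9895 4.5366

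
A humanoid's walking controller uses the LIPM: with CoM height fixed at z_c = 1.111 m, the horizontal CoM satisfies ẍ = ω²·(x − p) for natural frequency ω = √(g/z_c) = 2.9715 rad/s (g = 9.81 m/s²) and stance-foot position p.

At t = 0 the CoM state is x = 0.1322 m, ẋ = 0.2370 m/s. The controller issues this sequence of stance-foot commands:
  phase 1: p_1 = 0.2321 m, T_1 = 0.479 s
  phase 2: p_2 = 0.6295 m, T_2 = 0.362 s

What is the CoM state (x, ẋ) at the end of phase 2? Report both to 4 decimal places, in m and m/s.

x = -0.1508, ẋ = -1.8721

phase 1: p=0.2321, T=0.479, ωT=1.423348, cosh=2.195951, sinh=1.955045; start (x,ẋ)=(0.132200, 0.237000) → end (x,ẋ)=(0.168654, -0.059920)
phase 2: p=0.6295, T=0.362, ωT=1.075683, cosh=1.636530, sinh=1.295465; start (x,ẋ)=(0.168654, -0.059920) → end (x,ẋ)=(-0.150811, -1.872075)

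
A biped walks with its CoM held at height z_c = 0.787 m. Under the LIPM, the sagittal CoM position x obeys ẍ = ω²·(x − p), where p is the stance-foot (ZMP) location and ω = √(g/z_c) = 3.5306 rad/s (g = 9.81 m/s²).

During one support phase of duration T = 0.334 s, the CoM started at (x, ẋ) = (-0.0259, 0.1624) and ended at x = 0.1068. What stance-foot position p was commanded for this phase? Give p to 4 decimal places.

p = -0.1092

ωT = 3.5306·0.334 = 1.179220; cosh(ωT) = 1.779678, sinh(ωT) = 1.472160
x(T) = p + (x₀−p)·cosh(ωT) + (ẋ₀/ω)·sinh(ωT) ⇒ p·(1 − cosh) = x(T) − x₀·cosh − (ẋ₀/ω)·sinh
numerator   = 0.1068 − (-0.0259)·1.779678 − (0.1624/3.5306)·1.472160 = 0.085177
denominator = 1 − 1.779678 = -0.779678
p = 0.085177 / -0.779678 = -0.1092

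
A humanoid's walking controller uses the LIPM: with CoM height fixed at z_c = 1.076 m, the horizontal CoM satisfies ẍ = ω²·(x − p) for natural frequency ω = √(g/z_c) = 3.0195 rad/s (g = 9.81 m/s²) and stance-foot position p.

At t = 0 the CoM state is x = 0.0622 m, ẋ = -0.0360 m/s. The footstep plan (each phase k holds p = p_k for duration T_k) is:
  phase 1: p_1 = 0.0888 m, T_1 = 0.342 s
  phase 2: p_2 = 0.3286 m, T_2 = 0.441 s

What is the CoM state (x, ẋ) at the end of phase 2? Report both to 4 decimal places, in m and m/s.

x = -0.3627, ẋ = -1.8920

phase 1: p=0.0888, T=0.342, ωT=1.032669, cosh=1.582304, sinh=1.226248; start (x,ẋ)=(0.062200, -0.036000) → end (x,ẋ)=(0.032091, -0.155454)
phase 2: p=0.3286, T=0.441, ωT=1.331600, cosh=2.025575, sinh=1.761521; start (x,ẋ)=(0.032091, -0.155454) → end (x,ẋ)=(-0.362691, -1.891989)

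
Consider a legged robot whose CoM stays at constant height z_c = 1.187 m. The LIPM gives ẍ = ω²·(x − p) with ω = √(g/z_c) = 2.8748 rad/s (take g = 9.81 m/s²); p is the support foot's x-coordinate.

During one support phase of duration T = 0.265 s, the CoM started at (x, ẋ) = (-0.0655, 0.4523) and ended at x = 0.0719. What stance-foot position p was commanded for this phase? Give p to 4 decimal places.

ωT = 2.8748·0.265 = 0.761822; cosh(ωT) = 1.304495, sinh(ωT) = 0.837680
x(T) = p + (x₀−p)·cosh(ωT) + (ẋ₀/ω)·sinh(ωT) ⇒ p·(1 − cosh) = x(T) − x₀·cosh − (ẋ₀/ω)·sinh
numerator   = 0.0719 − (-0.0655)·1.304495 − (0.4523/2.8748)·0.837680 = 0.025550
denominator = 1 − 1.304495 = -0.304495
p = 0.025550 / -0.304495 = -0.0839

p = -0.0839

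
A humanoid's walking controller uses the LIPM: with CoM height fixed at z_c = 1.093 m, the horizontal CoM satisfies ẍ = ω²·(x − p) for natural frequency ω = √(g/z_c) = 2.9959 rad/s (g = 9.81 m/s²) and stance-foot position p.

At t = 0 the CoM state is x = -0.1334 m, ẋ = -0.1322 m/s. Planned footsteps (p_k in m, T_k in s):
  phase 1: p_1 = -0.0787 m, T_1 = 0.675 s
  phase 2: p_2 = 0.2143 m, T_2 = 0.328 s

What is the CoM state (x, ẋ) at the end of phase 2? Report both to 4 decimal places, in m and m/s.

phase 1: p=-0.0787, T=0.675, ωT=2.022232, cosh=3.843766, sinh=3.711407; start (x,ẋ)=(-0.133400, -0.132200) → end (x,ẋ)=(-0.452727, -1.116355)
phase 2: p=0.2143, T=0.328, ωT=0.982655, cosh=1.522928, sinh=1.148612; start (x,ẋ)=(-0.452727, -1.116355) → end (x,ẋ)=(-1.229539, -3.995454)

x = -1.2295, ẋ = -3.9955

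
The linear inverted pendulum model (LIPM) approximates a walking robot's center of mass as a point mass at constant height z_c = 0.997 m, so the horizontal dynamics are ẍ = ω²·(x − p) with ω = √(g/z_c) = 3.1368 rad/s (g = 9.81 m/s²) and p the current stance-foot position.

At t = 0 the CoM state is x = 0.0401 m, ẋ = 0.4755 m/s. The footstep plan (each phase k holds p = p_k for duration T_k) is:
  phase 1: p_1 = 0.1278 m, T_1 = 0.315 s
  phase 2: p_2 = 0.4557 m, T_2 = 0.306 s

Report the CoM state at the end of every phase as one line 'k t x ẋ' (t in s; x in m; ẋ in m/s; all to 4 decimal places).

phase 1: p=0.1278, T=0.315, ωT=0.988092, cosh=1.529195, sinh=1.156909; start (x,ẋ)=(0.040100, 0.475500) → end (x,ẋ)=(0.169063, 0.408870)
phase 2: p=0.4557, T=0.306, ωT=0.959861, cosh=1.497140, sinh=1.114193; start (x,ẋ)=(0.169063, 0.408870) → end (x,ẋ)=(0.171795, -0.389663)

1 0.3150 0.1691 0.4089
2 0.6210 0.1718 -0.3897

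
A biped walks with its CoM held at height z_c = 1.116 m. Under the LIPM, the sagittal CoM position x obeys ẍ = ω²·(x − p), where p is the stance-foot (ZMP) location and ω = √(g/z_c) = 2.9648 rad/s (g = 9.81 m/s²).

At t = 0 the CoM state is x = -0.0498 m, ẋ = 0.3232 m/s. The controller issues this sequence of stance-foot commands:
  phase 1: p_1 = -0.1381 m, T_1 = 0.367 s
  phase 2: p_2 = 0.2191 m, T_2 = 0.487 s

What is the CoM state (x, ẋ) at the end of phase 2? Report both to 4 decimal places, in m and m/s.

x = 0.6603, ẋ = 1.5628

phase 1: p=-0.1381, T=0.367, ωT=1.088082, cosh=1.652718, sinh=1.315856; start (x,ẋ)=(-0.049800, 0.323200) → end (x,ẋ)=(0.151280, 0.878639)
phase 2: p=0.2191, T=0.487, ωT=1.443858, cosh=2.236512, sinh=2.000497; start (x,ẋ)=(0.151280, 0.878639) → end (x,ẋ)=(0.660280, 1.562839)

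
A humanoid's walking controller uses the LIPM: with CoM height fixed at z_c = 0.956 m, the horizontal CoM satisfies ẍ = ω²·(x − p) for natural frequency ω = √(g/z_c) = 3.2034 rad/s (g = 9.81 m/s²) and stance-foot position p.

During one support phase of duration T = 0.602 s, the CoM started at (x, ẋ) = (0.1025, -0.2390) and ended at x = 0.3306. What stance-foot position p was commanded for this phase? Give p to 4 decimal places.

ωT = 3.2034·0.602 = 1.928447; cosh(ωT) = 3.512096, sinh(ωT) = 3.366722
x(T) = p + (x₀−p)·cosh(ωT) + (ẋ₀/ω)·sinh(ωT) ⇒ p·(1 − cosh) = x(T) − x₀·cosh − (ẋ₀/ω)·sinh
numerator   = 0.3306 − (0.1025)·3.512096 − (-0.2390/3.2034)·3.366722 = 0.221795
denominator = 1 − 3.512096 = -2.512096
p = 0.221795 / -2.512096 = -0.0883

p = -0.0883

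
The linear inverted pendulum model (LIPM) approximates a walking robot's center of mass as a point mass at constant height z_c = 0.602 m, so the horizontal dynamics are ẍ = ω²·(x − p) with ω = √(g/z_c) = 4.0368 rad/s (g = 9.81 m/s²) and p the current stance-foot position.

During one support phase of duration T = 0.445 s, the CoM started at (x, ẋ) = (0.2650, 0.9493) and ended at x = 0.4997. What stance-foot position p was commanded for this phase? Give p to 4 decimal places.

p = 0.4818

ωT = 4.0368·0.445 = 1.796376; cosh(ωT) = 3.096831, sinh(ωT) = 2.930932
x(T) = p + (x₀−p)·cosh(ωT) + (ẋ₀/ω)·sinh(ωT) ⇒ p·(1 − cosh) = x(T) − x₀·cosh − (ẋ₀/ω)·sinh
numerator   = 0.4997 − (0.2650)·3.096831 − (0.9493/4.0368)·2.930932 = -1.010203
denominator = 1 − 3.096831 = -2.096831
p = -1.010203 / -2.096831 = 0.4818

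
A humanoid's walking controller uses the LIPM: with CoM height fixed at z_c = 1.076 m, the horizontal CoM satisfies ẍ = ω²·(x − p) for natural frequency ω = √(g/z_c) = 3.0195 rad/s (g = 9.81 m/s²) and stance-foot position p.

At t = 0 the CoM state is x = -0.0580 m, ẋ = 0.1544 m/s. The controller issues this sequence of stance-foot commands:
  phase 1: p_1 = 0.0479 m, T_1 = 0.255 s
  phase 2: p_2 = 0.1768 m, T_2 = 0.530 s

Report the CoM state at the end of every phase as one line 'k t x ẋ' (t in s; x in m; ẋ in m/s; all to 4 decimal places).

1 0.2550 -0.0476 -0.0688
2 0.7850 -0.4559 -1.7875

phase 1: p=0.0479, T=0.255, ωT=0.769972, cosh=1.311366, sinh=0.848341; start (x,ẋ)=(-0.058000, 0.154400) → end (x,ẋ)=(-0.047594, -0.068795)
phase 2: p=0.1768, T=0.530, ωT=1.600335, cosh=2.578260, sinh=2.376432; start (x,ẋ)=(-0.047594, -0.068795) → end (x,ẋ)=(-0.455891, -1.787543)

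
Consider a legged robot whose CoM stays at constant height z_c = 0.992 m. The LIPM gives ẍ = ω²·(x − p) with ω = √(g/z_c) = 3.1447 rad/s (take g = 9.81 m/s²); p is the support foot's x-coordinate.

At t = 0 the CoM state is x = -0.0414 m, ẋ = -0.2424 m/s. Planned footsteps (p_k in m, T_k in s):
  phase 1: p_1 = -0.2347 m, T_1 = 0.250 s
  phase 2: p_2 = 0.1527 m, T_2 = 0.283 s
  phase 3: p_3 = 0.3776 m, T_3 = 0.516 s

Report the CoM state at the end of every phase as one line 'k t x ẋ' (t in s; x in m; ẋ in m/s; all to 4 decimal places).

phase 1: p=-0.2347, T=0.250, ωT=0.786175, cosh=1.325284, sinh=0.869700; start (x,ẋ)=(-0.041400, -0.242400) → end (x,ẋ)=(-0.045561, 0.207416)
phase 2: p=0.1527, T=0.283, ωT=0.889950, cosh=1.422842, sinh=1.012166; start (x,ẋ)=(-0.045561, 0.207416) → end (x,ẋ)=(-0.062634, -0.335935)
phase 3: p=0.3776, T=0.516, ωT=1.622665, cosh=2.631974, sinh=2.434602; start (x,ẋ)=(-0.062634, -0.335935) → end (x,ẋ)=(-1.041163, -4.254646)

1 0.2500 -0.0456 0.2074
2 0.5330 -0.0626 -0.3359
3 1.0490 -1.0412 -4.2546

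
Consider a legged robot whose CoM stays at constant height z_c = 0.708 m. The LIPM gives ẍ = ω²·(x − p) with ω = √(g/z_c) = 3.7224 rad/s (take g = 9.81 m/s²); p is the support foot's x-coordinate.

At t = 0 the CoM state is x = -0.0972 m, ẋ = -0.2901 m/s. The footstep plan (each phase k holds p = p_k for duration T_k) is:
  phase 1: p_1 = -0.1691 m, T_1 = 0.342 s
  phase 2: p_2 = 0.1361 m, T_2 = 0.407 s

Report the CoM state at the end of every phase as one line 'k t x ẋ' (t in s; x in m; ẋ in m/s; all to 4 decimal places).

phase 1: p=-0.1691, T=0.342, ωT=1.273061, cosh=1.925871, sinh=1.645897; start (x,ẋ)=(-0.097200, -0.290100) → end (x,ẋ)=(-0.158901, -0.118186)
phase 2: p=0.1361, T=0.407, ωT=1.515017, cosh=2.384651, sinh=2.164847; start (x,ẋ)=(-0.158901, -0.118186) → end (x,ẋ)=(-0.636107, -2.659073)

1 0.3420 -0.1589 -0.1182
2 0.7490 -0.6361 -2.6591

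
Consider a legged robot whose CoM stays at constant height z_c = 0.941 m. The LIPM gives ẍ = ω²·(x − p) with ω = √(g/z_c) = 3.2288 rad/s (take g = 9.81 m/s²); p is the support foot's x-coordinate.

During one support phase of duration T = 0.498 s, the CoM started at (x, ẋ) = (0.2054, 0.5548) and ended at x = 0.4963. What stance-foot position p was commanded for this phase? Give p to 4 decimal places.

ωT = 3.2288·0.498 = 1.607942; cosh(ωT) = 2.596414, sinh(ωT) = 2.396114
x(T) = p + (x₀−p)·cosh(ωT) + (ẋ₀/ω)·sinh(ωT) ⇒ p·(1 − cosh) = x(T) − x₀·cosh − (ẋ₀/ω)·sinh
numerator   = 0.4963 − (0.2054)·2.596414 − (0.5548/3.2288)·2.396114 = -0.448724
denominator = 1 − 2.596414 = -1.596414
p = -0.448724 / -1.596414 = 0.2811

p = 0.2811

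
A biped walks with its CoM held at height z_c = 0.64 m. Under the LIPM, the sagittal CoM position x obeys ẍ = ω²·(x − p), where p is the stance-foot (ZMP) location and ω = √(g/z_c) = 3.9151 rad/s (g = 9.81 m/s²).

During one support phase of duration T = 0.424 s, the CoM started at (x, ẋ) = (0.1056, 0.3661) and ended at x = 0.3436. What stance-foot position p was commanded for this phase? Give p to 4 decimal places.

p = 0.1050

ωT = 3.9151·0.424 = 1.660002; cosh(ωT) = 2.724731, sinh(ωT) = 2.534592
x(T) = p + (x₀−p)·cosh(ωT) + (ẋ₀/ω)·sinh(ωT) ⇒ p·(1 − cosh) = x(T) − x₀·cosh − (ẋ₀/ω)·sinh
numerator   = 0.3436 − (0.1056)·2.724731 − (0.3661/3.9151)·2.534592 = -0.181141
denominator = 1 − 2.724731 = -1.724731
p = -0.181141 / -1.724731 = 0.1050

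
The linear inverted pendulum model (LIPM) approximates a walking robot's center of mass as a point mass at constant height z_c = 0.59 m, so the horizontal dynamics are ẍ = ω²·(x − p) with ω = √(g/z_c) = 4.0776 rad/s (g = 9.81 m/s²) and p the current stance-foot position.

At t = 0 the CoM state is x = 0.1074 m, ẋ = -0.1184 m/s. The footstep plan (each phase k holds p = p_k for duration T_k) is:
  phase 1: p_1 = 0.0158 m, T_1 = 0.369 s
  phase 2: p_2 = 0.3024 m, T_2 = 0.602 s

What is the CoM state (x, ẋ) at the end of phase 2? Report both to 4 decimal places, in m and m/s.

x = 0.2627, ẋ = -0.0710

phase 1: p=0.0158, T=0.369, ωT=1.504634, cosh=2.362303, sinh=2.140204; start (x,ẋ)=(0.107400, -0.118400) → end (x,ẋ)=(0.170042, 0.519687)
phase 2: p=0.3024, T=0.602, ωT=2.454715, cosh=5.864502, sinh=5.778615; start (x,ẋ)=(0.170042, 0.519687) → end (x,ẋ)=(0.262669, -0.071018)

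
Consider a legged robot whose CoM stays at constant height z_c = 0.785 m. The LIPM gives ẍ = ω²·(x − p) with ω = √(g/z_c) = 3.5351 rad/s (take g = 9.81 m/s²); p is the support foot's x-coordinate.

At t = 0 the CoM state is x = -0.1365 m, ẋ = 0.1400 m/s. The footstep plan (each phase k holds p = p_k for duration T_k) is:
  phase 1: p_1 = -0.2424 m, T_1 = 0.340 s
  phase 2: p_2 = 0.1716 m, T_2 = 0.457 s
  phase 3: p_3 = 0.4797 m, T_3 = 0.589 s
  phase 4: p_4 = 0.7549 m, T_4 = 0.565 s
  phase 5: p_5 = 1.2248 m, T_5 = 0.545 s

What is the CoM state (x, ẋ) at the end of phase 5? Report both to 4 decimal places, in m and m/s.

phase 1: p=-0.2424, T=0.340, ωT=1.201934, cosh=1.813578, sinh=1.512966; start (x,ẋ)=(-0.136500, 0.140000) → end (x,ẋ)=(0.009576, 0.820306)
phase 2: p=0.1716, T=0.457, ωT=1.615541, cosh=2.614695, sinh=2.415912; start (x,ẋ)=(0.009576, 0.820306) → end (x,ẋ)=(0.308558, 0.761082)
phase 3: p=0.4797, T=0.589, ωT=2.082174, cosh=4.073274, sinh=3.948615; start (x,ẋ)=(0.308558, 0.761082) → end (x,ẋ)=(0.632702, 0.711173)
phase 4: p=0.7549, T=0.565, ωT=1.997331, cosh=3.752531, sinh=3.616834; start (x,ẋ)=(0.632702, 0.711173) → end (x,ẋ)=(1.023965, 1.106296)
phase 5: p=1.2248, T=0.545, ωT=1.926629, cosh=3.505983, sinh=3.360345; start (x,ẋ)=(1.023965, 1.106296) → end (x,ẋ)=(1.572284, 1.492909)

x = 1.5723, ẋ = 1.4929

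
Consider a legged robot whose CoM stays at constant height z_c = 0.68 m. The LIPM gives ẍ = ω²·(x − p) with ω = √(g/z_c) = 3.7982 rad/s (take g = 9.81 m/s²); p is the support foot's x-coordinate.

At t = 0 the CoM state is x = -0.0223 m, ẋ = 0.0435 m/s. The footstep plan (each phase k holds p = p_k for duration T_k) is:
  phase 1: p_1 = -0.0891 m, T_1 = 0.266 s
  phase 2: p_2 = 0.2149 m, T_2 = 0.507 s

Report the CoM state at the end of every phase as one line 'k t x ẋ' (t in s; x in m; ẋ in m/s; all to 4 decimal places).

phase 1: p=-0.0891, T=0.266, ωT=1.010321, cosh=1.555293, sinh=1.191191; start (x,ẋ)=(-0.022300, 0.043500) → end (x,ẋ)=(0.028436, 0.369884)
phase 2: p=0.2149, T=0.507, ωT=1.925687, cosh=3.502819, sinh=3.357043; start (x,ẋ)=(0.028436, 0.369884) → end (x,ẋ)=(-0.111327, -1.081915)

1 0.2660 0.0284 0.3699
2 0.7730 -0.1113 -1.0819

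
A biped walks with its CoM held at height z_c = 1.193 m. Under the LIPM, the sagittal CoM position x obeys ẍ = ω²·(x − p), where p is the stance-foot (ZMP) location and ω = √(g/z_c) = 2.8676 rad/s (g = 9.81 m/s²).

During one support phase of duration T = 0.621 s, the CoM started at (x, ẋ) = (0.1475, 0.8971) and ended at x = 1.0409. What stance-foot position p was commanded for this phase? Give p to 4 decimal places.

ωT = 2.8676·0.621 = 1.780780; cosh(ωT) = 3.051494, sinh(ωT) = 2.882987
x(T) = p + (x₀−p)·cosh(ωT) + (ẋ₀/ω)·sinh(ωT) ⇒ p·(1 − cosh) = x(T) − x₀·cosh − (ẋ₀/ω)·sinh
numerator   = 1.0409 − (0.1475)·3.051494 − (0.8971/2.8676)·2.882987 = -0.311109
denominator = 1 − 3.051494 = -2.051494
p = -0.311109 / -2.051494 = 0.1517

p = 0.1517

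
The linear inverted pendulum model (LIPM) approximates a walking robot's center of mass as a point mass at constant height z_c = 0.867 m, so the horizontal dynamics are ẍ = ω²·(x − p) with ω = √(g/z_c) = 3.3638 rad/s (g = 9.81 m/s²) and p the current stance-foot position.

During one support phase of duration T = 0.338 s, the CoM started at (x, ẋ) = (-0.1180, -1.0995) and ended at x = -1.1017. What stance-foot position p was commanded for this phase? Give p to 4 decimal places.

p = 0.6145

ωT = 3.3638·0.338 = 1.136964; cosh(ωT) = 1.719041, sinh(ωT) = 1.398250
x(T) = p + (x₀−p)·cosh(ωT) + (ẋ₀/ω)·sinh(ωT) ⇒ p·(1 − cosh) = x(T) − x₀·cosh − (ẋ₀/ω)·sinh
numerator   = -1.1017 − (-0.1180)·1.719041 − (-1.0995/3.3638)·1.398250 = -0.441818
denominator = 1 − 1.719041 = -0.719041
p = -0.441818 / -0.719041 = 0.6145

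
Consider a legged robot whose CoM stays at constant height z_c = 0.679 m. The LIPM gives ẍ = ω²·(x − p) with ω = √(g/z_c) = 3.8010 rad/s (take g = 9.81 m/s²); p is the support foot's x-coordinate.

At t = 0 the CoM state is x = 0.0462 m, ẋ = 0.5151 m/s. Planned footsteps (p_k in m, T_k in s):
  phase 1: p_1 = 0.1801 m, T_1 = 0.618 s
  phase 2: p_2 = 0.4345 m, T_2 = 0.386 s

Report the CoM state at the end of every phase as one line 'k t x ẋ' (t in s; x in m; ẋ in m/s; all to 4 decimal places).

phase 1: p=0.1801, T=0.618, ωT=2.349018, cosh=5.285370, sinh=5.189908; start (x,ẋ)=(0.046200, 0.515100) → end (x,ẋ)=(0.175709, 0.081071)
phase 2: p=0.4345, T=0.386, ωT=1.467186, cosh=2.283794, sinh=2.053220; start (x,ẋ)=(0.175709, 0.081071) → end (x,ẋ)=(-0.112732, -1.834528)

1 0.6180 0.1757 0.0811
2 1.0040 -0.1127 -1.8345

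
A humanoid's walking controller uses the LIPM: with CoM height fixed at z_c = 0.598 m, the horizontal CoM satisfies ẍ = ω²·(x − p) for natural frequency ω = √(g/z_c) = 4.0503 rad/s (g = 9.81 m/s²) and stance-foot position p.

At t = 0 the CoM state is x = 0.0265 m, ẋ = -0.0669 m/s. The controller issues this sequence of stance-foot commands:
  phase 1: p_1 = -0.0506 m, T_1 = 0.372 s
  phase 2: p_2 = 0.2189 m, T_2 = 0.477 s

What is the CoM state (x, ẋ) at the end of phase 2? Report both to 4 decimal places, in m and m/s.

x = 0.2141, ẋ = 0.1267

phase 1: p=-0.0506, T=0.372, ωT=1.506712, cosh=2.366754, sinh=2.145116; start (x,ẋ)=(0.026500, -0.066900) → end (x,ẋ)=(0.096445, 0.511537)
phase 2: p=0.2189, T=0.477, ωT=1.931993, cosh=3.524057, sinh=3.379198; start (x,ẋ)=(0.096445, 0.511537) → end (x,ẋ)=(0.214142, 0.126675)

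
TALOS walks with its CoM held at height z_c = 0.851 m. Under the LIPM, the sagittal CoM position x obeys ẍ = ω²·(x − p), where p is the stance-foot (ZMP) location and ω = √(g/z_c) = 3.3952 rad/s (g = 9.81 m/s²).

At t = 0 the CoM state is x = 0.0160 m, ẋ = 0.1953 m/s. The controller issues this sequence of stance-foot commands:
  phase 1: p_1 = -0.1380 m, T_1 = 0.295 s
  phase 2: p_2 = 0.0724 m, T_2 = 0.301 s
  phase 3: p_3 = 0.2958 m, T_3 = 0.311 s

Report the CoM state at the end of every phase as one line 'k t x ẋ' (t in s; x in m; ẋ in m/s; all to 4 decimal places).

1 0.2950 0.1677 0.9175
2 0.5960 0.5487 1.8309
3 0.9070 1.3845 4.0347

phase 1: p=-0.1380, T=0.295, ωT=1.001584, cosh=1.544944, sinh=1.177647; start (x,ẋ)=(0.016000, 0.195300) → end (x,ẋ)=(0.167662, 0.917473)
phase 2: p=0.0724, T=0.301, ωT=1.021955, cosh=1.569256, sinh=1.209366; start (x,ẋ)=(0.167662, 0.917473) → end (x,ẋ)=(0.548694, 1.830902)
phase 3: p=0.2958, T=0.311, ωT=1.055907, cosh=1.611229, sinh=1.263353; start (x,ẋ)=(0.548694, 1.830902) → end (x,ẋ)=(1.384548, 4.034749)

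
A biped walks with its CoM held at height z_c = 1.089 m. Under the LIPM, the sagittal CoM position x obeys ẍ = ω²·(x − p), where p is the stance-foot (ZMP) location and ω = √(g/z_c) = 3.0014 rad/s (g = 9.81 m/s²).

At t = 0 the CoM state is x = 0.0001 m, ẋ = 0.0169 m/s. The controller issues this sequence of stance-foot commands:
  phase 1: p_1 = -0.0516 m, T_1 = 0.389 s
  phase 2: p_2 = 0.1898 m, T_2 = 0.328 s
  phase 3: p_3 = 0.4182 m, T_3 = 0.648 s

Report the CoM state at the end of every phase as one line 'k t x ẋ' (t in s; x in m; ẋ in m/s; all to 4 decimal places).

phase 1: p=-0.0516, T=0.389, ωT=1.167545, cosh=1.762611, sinh=1.451481; start (x,ẋ)=(0.000100, 0.016900) → end (x,ẋ)=(0.047700, 0.255018)
phase 2: p=0.1898, T=0.328, ωT=0.984459, cosh=1.525003, sinh=1.151361; start (x,ẋ)=(0.047700, 0.255018) → end (x,ẋ)=(0.070924, -0.102152)
phase 3: p=0.4182, T=0.648, ωT=1.944907, cosh=3.567992, sinh=3.424991; start (x,ẋ)=(0.070924, -0.102152) → end (x,ẋ)=(-0.937448, -3.934398)

1 0.3890 0.0477 0.2550
2 0.7170 0.0709 -0.1022
3 1.3650 -0.9374 -3.9344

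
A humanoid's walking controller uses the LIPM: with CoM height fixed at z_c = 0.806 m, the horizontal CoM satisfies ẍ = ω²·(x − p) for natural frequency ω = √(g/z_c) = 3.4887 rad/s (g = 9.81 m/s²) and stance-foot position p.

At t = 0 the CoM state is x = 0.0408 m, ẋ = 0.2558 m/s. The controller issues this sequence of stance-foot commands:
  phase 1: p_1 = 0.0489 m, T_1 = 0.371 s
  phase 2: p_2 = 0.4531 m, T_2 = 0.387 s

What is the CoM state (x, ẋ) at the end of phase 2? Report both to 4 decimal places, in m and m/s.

x = 0.0772, ẋ = -0.9259

phase 1: p=0.0489, T=0.371, ωT=1.294308, cosh=1.961278, sinh=1.687191; start (x,ẋ)=(0.040800, 0.255800) → end (x,ẋ)=(0.156723, 0.454018)
phase 2: p=0.4531, T=0.387, ωT=1.350127, cosh=2.058561, sinh=1.799354; start (x,ẋ)=(0.156723, 0.454018) → end (x,ẋ)=(0.077156, -0.925858)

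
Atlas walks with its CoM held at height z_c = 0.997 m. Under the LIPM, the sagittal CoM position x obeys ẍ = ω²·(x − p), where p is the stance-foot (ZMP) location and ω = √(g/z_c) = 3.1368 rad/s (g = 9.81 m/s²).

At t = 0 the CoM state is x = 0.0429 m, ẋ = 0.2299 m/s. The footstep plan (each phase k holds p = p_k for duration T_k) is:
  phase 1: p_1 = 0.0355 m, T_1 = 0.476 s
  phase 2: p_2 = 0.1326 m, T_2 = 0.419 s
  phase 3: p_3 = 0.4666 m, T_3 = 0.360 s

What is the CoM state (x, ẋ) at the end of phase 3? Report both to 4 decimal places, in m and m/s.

phase 1: p=0.0355, T=0.476, ωT=1.493117, cosh=2.337809, sinh=2.113138; start (x,ẋ)=(0.042900, 0.229900) → end (x,ẋ)=(0.207674, 0.586513)
phase 2: p=0.1326, T=0.419, ωT=1.314319, cosh=1.995437, sinh=1.726779; start (x,ẋ)=(0.207674, 0.586513) → end (x,ẋ)=(0.605276, 1.576994)
phase 3: p=0.4666, T=0.360, ωT=1.129248, cosh=1.708303, sinh=1.385027; start (x,ẋ)=(0.605276, 1.576994) → end (x,ẋ)=(1.399809, 3.296469)

x = 1.3998, ẋ = 3.2965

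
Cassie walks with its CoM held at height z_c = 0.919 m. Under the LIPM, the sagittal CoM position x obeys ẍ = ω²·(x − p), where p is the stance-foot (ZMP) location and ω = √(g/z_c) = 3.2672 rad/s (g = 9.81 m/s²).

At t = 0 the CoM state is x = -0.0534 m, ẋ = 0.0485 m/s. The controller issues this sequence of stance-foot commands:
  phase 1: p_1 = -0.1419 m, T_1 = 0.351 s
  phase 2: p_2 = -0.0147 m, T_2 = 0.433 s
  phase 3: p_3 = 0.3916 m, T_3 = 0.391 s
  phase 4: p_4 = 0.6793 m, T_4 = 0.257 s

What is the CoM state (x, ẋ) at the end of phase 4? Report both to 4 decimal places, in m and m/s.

phase 1: p=-0.1419, T=0.351, ωT=1.146787, cosh=1.732859, sinh=1.415203; start (x,ẋ)=(-0.053400, 0.048500) → end (x,ẋ)=(0.032466, 0.493246)
phase 2: p=-0.0147, T=0.433, ωT=1.414698, cosh=2.179120, sinh=1.936121; start (x,ẋ)=(0.032466, 0.493246) → end (x,ẋ)=(0.380375, 1.373200)
phase 3: p=0.3916, T=0.391, ωT=1.277475, cosh=1.933155, sinh=1.654415; start (x,ẋ)=(0.380375, 1.373200) → end (x,ẋ)=(1.065248, 2.593933)
phase 4: p=0.6793, T=0.257, ωT=0.839670, cosh=1.373728, sinh=0.941875; start (x,ẋ)=(1.065248, 2.593933) → end (x,ẋ)=(1.957273, 4.751036)

x = 1.9573, ẋ = 4.7510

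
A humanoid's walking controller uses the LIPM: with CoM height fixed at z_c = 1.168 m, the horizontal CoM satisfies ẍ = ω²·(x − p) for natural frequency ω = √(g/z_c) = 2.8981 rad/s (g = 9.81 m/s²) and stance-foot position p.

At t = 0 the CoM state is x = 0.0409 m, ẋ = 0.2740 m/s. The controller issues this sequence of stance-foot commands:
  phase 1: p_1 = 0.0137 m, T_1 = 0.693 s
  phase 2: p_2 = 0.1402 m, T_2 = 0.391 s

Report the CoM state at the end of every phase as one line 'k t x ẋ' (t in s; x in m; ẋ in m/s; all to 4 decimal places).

phase 1: p=0.0137, T=0.693, ωT=2.008383, cosh=3.792733, sinh=3.658528; start (x,ẋ)=(0.040900, 0.274000) → end (x,ẋ)=(0.462757, 1.327605)
phase 2: p=0.1402, T=0.391, ωT=1.133157, cosh=1.713730, sinh=1.391715; start (x,ẋ)=(0.462757, 1.327605) → end (x,ẋ)=(1.330513, 3.576134)

1 0.6930 0.4628 1.3276
2 1.0840 1.3305 3.5761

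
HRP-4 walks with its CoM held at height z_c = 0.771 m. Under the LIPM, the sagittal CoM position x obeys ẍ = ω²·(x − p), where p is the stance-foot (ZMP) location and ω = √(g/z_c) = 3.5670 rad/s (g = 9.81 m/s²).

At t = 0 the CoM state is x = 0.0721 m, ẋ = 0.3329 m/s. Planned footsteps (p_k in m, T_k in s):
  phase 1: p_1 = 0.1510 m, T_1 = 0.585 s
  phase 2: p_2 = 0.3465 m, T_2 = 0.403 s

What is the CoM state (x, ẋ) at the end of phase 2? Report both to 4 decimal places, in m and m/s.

x = 0.1539, ẋ = -0.5031

phase 1: p=0.1510, T=0.585, ωT=2.086695, cosh=4.091168, sinh=3.967071; start (x,ẋ)=(0.072100, 0.332900) → end (x,ẋ)=(0.198445, 0.245472)
phase 2: p=0.3465, T=0.403, ωT=1.437501, cosh=2.223841, sinh=1.986320; start (x,ẋ)=(0.198445, 0.245472) → end (x,ẋ)=(0.153942, -0.503112)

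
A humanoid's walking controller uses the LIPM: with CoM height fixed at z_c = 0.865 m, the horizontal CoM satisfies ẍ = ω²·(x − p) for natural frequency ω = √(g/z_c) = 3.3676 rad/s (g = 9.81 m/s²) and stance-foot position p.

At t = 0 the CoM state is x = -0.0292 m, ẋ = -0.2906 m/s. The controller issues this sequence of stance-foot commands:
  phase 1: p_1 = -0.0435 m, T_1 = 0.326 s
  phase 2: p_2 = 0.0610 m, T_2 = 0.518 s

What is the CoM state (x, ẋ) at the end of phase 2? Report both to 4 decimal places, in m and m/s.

phase 1: p=-0.0435, T=0.326, ωT=1.097838, cosh=1.665634, sinh=1.332043; start (x,ẋ)=(-0.029200, -0.290600) → end (x,ẋ)=(-0.134627, -0.419887)
phase 2: p=0.0610, T=0.518, ωT=1.744417, cosh=2.948655, sinh=2.773908; start (x,ẋ)=(-0.134627, -0.419887) → end (x,ẋ)=(-0.861700, -3.065536)

x = -0.8617, ẋ = -3.0655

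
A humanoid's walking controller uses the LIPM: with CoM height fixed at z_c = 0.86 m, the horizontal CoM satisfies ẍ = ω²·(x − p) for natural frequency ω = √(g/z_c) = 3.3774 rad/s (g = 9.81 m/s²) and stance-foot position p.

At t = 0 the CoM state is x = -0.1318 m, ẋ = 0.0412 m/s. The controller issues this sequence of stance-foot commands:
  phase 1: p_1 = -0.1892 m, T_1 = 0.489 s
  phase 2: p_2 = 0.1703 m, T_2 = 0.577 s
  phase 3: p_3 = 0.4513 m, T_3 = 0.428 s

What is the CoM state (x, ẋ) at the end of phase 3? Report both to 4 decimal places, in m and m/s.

x = -0.1324, ẋ = -1.7081

phase 1: p=-0.1892, T=0.489, ωT=1.651549, cosh=2.703401, sinh=2.511648; start (x,ẋ)=(-0.131800, 0.041200) → end (x,ẋ)=(-0.003386, 0.598295)
phase 2: p=0.1703, T=0.577, ωT=1.948760, cosh=3.581213, sinh=3.438763; start (x,ẋ)=(-0.003386, 0.598295) → end (x,ẋ)=(0.157459, 0.125422)
phase 3: p=0.4513, T=0.428, ωT=1.445527, cosh=2.239855, sinh=2.004234; start (x,ẋ)=(0.157459, 0.125422) → end (x,ẋ)=(-0.132432, -1.708109)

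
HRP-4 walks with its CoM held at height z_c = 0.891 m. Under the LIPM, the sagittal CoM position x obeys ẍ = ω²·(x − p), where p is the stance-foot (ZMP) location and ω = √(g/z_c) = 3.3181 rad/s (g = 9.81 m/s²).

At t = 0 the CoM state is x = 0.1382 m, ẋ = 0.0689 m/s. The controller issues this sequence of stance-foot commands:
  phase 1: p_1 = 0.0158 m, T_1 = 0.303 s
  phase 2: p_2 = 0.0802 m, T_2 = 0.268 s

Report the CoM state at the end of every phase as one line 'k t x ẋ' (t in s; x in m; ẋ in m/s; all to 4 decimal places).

phase 1: p=0.0158, T=0.303, ωT=1.005384, cosh=1.549431, sinh=1.183527; start (x,ẋ)=(0.138200, 0.068900) → end (x,ẋ)=(0.230026, 0.587428)
phase 2: p=0.0802, T=0.268, ωT=0.889251, cosh=1.422135, sinh=1.011171; start (x,ẋ)=(0.230026, 0.587428) → end (x,ẋ)=(0.472288, 1.338093)

1 0.3030 0.2300 0.5874
2 0.5710 0.4723 1.3381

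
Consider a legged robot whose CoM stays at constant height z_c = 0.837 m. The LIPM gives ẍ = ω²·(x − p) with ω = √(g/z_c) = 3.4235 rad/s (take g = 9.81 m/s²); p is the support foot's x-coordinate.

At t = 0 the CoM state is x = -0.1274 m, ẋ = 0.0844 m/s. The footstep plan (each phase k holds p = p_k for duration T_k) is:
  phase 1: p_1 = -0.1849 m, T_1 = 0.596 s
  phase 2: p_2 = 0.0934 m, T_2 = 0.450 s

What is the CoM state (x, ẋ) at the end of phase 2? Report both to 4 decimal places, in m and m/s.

phase 1: p=-0.1849, T=0.596, ωT=2.040406, cosh=3.911854, sinh=3.781878; start (x,ẋ)=(-0.127400, 0.084400) → end (x,ẋ)=(0.133267, 1.074628)
phase 2: p=0.0934, T=0.450, ωT=1.540575, cosh=2.440766, sinh=2.226508; start (x,ẋ)=(0.133267, 1.074628) → end (x,ẋ)=(0.889600, 2.926797)

x = 0.8896, ẋ = 2.9268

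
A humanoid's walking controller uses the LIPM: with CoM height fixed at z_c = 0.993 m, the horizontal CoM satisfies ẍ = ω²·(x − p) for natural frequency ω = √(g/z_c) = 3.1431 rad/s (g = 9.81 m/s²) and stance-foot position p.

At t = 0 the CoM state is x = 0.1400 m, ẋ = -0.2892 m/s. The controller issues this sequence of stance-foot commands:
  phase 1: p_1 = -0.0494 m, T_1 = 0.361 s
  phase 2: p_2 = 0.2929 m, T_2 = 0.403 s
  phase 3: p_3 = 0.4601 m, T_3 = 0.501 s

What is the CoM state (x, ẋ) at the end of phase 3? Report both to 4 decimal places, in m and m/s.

x = -0.3060, ẋ = -2.2529

phase 1: p=-0.0494, T=0.361, ωT=1.134659, cosh=1.715822, sinh=1.394291; start (x,ẋ)=(0.140000, -0.289200) → end (x,ẋ)=(0.147287, 0.333810)
phase 2: p=0.2929, T=0.403, ωT=1.266669, cosh=1.915390, sinh=1.633622; start (x,ẋ)=(0.147287, 0.333810) → end (x,ẋ)=(0.187491, -0.108296)
phase 3: p=0.4601, T=0.501, ωT=1.574693, cosh=2.518165, sinh=2.311094; start (x,ẋ)=(0.187491, -0.108296) → end (x,ẋ)=(-0.306004, -2.252941)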